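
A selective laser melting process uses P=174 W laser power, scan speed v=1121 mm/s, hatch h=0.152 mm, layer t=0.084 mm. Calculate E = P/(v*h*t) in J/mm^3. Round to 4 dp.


E = 174 / (1121*0.152*0.084) = 12.1568 J/mm^3


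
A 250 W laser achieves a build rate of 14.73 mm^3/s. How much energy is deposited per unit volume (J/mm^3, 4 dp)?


SE = 250 / 14.73 = 16.9722 J/mm^3


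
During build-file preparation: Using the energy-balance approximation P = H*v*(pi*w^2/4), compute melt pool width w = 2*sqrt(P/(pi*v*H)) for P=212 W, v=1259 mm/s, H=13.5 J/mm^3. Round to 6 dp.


w = 2*sqrt(212/(pi*1259*13.5)) = 0.126021 mm


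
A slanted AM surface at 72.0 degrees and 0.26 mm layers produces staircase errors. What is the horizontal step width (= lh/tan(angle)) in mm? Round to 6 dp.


step = 0.26 / tan(72.0) = 0.084479 mm


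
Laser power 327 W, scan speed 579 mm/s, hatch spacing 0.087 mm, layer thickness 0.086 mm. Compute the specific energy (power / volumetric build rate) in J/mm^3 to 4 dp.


Build rate = 579 * 0.087 * 0.086 = 4.332078 mm^3/s
SE = 327 / 4.332078 = 75.4834 J/mm^3


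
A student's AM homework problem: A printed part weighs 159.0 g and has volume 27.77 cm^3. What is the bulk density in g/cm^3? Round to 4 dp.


rho = 159.0 / 27.77 = 5.7256 g/cm^3


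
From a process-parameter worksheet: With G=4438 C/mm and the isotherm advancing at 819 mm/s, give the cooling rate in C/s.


CR = 4438 * 819 = 3634722 C/s


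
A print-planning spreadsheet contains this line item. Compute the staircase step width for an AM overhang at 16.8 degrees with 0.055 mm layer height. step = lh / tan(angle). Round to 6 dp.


step = 0.055 / tan(16.8) = 0.182169 mm


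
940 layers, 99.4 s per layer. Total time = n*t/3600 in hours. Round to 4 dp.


t = 940 * 99.4 / 3600 = 25.9544 hrs


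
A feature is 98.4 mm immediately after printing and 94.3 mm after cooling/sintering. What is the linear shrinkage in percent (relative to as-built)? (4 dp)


Shrinkage = ((98.4-94.3)/98.4)*100 = 4.1667 %


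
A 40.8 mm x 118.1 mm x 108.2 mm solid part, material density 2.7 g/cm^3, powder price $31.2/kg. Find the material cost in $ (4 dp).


V = 40.8 * 118.1 * 108.2 = 521359.536 mm^3 = 521.359536 cm^3
Mass = 521.359536 * 2.7 / 1000 = 1.40767075 kg
Cost = 1.40767075 * 31.2 = 43.9193 $


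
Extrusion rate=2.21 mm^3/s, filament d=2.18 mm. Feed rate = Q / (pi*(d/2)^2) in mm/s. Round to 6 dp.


A = pi*(2.18/2)^2 = 3.732526
v = 2.21 / 3.732526 = 0.592092 mm/s


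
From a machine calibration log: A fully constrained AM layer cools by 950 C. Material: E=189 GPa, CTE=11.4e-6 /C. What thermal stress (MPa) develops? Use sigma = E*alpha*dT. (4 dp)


sigma = 189*1000 * 11.4e-6 * 950 = 2046.87 MPa


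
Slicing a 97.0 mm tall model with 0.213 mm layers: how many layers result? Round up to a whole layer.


Layers = ceil(97.0/0.213) = 456


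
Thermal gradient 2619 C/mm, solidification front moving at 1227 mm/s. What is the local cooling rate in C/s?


CR = 2619 * 1227 = 3213513 C/s


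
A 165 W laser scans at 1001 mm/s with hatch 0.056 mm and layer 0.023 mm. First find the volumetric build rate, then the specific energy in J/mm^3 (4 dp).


Build rate = 1001 * 0.056 * 0.023 = 1.289288 mm^3/s
SE = 165 / 1.289288 = 127.9776 J/mm^3


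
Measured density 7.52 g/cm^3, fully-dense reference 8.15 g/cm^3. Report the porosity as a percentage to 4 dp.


Porosity = (1-7.52/8.15)*100 = 7.7301 %


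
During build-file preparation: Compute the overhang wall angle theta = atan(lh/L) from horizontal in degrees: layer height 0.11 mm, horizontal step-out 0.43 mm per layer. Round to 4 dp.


angle = atan(0.11/0.43) = 14.3493 degrees


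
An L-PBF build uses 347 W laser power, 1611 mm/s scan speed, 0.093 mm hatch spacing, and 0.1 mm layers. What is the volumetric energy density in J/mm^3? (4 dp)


E = 347 / (1611*0.093*0.1) = 23.1607 J/mm^3


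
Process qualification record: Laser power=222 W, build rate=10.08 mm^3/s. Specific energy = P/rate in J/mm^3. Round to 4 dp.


SE = 222 / 10.08 = 22.0238 J/mm^3


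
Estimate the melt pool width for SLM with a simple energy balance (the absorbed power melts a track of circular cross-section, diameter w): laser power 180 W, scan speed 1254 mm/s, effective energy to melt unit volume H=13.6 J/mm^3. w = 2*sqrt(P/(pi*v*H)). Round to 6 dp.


w = 2*sqrt(180/(pi*1254*13.6)) = 0.115924 mm


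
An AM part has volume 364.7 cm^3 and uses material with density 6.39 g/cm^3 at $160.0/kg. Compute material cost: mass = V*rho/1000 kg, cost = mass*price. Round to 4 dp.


Mass = 364.7*6.39/1000 = 2.330433 kg
Cost = 2.330433 * 160.0 = 372.8693 $


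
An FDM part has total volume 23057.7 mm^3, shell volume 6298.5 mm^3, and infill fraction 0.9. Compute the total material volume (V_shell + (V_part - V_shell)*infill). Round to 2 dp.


V_infill = (23057.7 - 6298.5) * 0.9 = 15083.28
V_total = 6298.5 + 15083.28 = 21381.78 mm^3


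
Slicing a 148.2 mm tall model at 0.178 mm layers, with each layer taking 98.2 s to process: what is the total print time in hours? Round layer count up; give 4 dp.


Layers = ceil(148.2/0.178) = 833
t = 833 * 98.2 / 3600 = 22.7224 hrs


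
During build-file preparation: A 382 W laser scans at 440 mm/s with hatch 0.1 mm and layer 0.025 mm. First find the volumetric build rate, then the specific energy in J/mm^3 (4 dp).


Build rate = 440 * 0.1 * 0.025 = 1.1 mm^3/s
SE = 382 / 1.1 = 347.2727 J/mm^3


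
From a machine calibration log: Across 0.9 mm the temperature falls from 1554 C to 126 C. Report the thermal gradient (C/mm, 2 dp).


G = (1554-126)/0.9 = 1586.67 C/mm


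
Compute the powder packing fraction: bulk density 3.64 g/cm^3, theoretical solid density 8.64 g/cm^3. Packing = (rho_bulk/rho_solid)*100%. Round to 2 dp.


Packing = (3.64/8.64)*100 = 42.13 %


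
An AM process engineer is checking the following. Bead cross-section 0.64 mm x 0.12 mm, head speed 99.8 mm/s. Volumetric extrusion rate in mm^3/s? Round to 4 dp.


Rate = 0.64 * 0.12 * 99.8 = 7.6646 mm^3/s


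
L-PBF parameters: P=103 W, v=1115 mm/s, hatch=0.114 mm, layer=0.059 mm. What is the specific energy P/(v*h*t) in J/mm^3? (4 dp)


Build rate = 1115 * 0.114 * 0.059 = 7.49949 mm^3/s
SE = 103 / 7.49949 = 13.7343 J/mm^3


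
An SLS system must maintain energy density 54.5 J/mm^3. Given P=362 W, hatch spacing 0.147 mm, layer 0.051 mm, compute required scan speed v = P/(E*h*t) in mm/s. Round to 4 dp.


v = 362 / (54.5*0.147*0.051) = 885.9813 mm/s


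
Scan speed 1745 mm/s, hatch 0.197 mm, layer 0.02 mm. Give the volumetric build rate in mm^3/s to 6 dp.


Rate = 1745 * 0.197 * 0.02 = 6.8753 mm^3/s


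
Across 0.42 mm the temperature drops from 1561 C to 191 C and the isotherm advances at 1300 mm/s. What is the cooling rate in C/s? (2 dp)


G = (1561-191)/0.42 = 3261.9047619 C/mm
CR = 3261.9047619 * 1300 = 4240476.19 C/s


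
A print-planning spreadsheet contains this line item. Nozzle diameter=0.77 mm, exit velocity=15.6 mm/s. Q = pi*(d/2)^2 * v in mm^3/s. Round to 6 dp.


A = pi*(0.77/2)^2 = 0.46566257 mm^2
Q = 0.46566257 * 15.6 = 7.264336 mm^3/s


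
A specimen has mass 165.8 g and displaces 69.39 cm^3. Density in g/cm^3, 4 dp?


rho = 165.8 / 69.39 = 2.3894 g/cm^3


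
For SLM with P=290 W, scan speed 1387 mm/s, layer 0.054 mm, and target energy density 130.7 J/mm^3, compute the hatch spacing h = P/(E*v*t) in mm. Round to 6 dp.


h = 290 / (130.7*1387*0.054) = 0.029625 mm


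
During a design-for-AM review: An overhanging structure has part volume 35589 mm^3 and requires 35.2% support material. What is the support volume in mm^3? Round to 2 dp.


V_support = 35589 * 0.352 = 12527.33 mm^3


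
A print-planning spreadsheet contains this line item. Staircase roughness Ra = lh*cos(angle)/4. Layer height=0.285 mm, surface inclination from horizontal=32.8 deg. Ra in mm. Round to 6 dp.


Ra = 0.285 * cos(32.8) / 4 = 0.05989 mm


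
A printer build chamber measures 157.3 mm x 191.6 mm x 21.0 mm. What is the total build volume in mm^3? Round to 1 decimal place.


V = 157.3 * 191.6 * 21.0 = 632912.3 mm^3


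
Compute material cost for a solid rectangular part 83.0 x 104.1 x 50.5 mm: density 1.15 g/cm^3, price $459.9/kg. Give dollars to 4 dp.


V = 83.0 * 104.1 * 50.5 = 436335.15 mm^3 = 436.33515 cm^3
Mass = 436.33515 * 1.15 / 1000 = 0.50178542 kg
Cost = 0.50178542 * 459.9 = 230.7711 $


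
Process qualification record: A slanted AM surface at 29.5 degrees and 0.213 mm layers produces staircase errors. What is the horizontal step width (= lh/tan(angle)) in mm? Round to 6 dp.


step = 0.213 / tan(29.5) = 0.376476 mm


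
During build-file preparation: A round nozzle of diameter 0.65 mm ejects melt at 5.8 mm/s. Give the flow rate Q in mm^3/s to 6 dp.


A = pi*(0.65/2)^2 = 0.33183072 mm^2
Q = 0.33183072 * 5.8 = 1.924618 mm^3/s


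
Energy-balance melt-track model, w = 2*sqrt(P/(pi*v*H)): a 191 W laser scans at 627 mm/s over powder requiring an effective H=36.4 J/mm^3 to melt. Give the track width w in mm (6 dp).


w = 2*sqrt(191/(pi*627*36.4)) = 0.103226 mm


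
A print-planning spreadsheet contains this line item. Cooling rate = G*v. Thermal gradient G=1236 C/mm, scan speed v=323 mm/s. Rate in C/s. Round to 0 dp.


CR = 1236 * 323 = 399228 C/s


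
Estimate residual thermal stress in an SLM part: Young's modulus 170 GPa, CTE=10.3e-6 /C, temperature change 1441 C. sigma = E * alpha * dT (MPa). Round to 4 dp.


sigma = 170*1000 * 10.3e-6 * 1441 = 2523.191 MPa


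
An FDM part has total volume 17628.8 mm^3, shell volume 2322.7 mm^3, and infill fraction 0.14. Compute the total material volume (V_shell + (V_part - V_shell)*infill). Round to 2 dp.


V_infill = (17628.8 - 2322.7) * 0.14 = 2142.85
V_total = 2322.7 + 2142.85 = 4465.55 mm^3


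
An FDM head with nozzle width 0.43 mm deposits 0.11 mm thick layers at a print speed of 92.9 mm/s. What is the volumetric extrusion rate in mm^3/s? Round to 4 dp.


Rate = 0.43 * 0.11 * 92.9 = 4.3942 mm^3/s


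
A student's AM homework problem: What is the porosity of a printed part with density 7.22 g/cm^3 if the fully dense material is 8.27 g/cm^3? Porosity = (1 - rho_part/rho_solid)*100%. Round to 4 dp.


Porosity = (1-7.22/8.27)*100 = 12.6965 %


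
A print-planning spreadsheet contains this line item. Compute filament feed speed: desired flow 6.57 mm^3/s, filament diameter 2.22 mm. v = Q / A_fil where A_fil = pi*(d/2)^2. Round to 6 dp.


A = pi*(2.22/2)^2 = 3.870756
v = 6.57 / 3.870756 = 1.697343 mm/s


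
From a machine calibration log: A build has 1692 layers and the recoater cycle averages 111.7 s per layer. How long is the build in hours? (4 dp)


t = 1692 * 111.7 / 3600 = 52.499 hrs


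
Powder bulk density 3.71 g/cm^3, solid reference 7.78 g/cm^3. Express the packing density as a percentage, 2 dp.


Packing = (3.71/7.78)*100 = 47.69 %


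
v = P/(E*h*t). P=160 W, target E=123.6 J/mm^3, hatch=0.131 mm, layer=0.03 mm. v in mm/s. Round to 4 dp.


v = 160 / (123.6*0.131*0.03) = 329.3889 mm/s


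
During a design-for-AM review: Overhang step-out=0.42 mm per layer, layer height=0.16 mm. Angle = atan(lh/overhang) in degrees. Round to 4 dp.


angle = atan(0.16/0.42) = 20.8545 degrees


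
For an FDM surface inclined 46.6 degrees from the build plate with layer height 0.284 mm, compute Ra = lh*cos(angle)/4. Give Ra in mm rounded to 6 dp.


Ra = 0.284 * cos(46.6) / 4 = 0.048783 mm


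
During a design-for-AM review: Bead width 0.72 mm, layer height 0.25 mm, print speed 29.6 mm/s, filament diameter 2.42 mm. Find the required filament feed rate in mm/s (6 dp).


Q = 0.72 * 0.25 * 29.6 = 5.328 mm^3/s
A_fil = pi*(2.42/2)^2 = 4.5996058 mm^2
v_feed = 5.328 / 4.5996058 = 1.15836 mm/s


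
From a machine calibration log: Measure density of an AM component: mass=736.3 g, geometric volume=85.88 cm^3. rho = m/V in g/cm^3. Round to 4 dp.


rho = 736.3 / 85.88 = 8.5736 g/cm^3


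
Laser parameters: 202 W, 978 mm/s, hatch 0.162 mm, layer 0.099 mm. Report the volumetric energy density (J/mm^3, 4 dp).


E = 202 / (978*0.162*0.099) = 12.8784 J/mm^3


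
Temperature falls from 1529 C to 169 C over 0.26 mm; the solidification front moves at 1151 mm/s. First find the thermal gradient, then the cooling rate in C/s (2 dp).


G = (1529-169)/0.26 = 5230.76923077 C/mm
CR = 5230.76923077 * 1151 = 6020615.38 C/s


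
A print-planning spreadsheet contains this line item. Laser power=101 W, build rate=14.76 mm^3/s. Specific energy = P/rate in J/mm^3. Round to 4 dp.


SE = 101 / 14.76 = 6.8428 J/mm^3


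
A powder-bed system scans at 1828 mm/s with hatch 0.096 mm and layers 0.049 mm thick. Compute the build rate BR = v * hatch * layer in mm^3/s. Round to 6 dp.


Rate = 1828 * 0.096 * 0.049 = 8.598912 mm^3/s


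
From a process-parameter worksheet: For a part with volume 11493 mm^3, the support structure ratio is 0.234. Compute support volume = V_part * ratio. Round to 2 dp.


V_support = 11493 * 0.234 = 2689.36 mm^3


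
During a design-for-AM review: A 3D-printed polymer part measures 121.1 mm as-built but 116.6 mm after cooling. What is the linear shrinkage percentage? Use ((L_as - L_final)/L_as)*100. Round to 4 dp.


Shrinkage = ((121.1-116.6)/121.1)*100 = 3.7159 %


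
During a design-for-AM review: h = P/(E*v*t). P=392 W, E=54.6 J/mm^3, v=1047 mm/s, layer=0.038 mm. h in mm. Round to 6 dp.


h = 392 / (54.6*1047*0.038) = 0.180453 mm


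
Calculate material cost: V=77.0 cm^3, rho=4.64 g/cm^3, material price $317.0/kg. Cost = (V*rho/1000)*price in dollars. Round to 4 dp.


Mass = 77.0*4.64/1000 = 0.35728 kg
Cost = 0.35728 * 317.0 = 113.2578 $


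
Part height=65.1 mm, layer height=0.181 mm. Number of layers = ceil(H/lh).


Layers = ceil(65.1/0.181) = 360


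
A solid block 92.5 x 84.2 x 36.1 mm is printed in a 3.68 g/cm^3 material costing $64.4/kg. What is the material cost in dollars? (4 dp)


V = 92.5 * 84.2 * 36.1 = 281164.85 mm^3 = 281.16485 cm^3
Mass = 281.16485 * 3.68 / 1000 = 1.03468665 kg
Cost = 1.03468665 * 64.4 = 66.6338 $


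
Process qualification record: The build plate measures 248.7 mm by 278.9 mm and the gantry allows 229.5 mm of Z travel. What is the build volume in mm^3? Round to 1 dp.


V = 248.7 * 278.9 * 229.5 = 15918677.7 mm^3


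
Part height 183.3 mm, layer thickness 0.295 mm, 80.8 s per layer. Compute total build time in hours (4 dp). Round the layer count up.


Layers = ceil(183.3/0.295) = 622
t = 622 * 80.8 / 3600 = 13.9604 hrs


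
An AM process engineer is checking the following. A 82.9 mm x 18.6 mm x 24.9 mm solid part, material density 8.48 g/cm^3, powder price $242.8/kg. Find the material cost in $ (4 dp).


V = 82.9 * 18.6 * 24.9 = 38394.306 mm^3 = 38.394306 cm^3
Mass = 38.394306 * 8.48 / 1000 = 0.32558371 kg
Cost = 0.32558371 * 242.8 = 79.0517 $


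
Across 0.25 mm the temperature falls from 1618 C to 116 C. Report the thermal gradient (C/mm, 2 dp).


G = (1618-116)/0.25 = 6008.0 C/mm


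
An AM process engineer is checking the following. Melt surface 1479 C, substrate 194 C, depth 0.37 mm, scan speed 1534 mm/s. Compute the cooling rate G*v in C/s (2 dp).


G = (1479-194)/0.37 = 3472.97297297 C/mm
CR = 3472.97297297 * 1534 = 5327540.54 C/s


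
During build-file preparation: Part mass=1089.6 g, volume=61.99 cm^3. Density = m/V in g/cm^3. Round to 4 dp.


rho = 1089.6 / 61.99 = 17.577 g/cm^3


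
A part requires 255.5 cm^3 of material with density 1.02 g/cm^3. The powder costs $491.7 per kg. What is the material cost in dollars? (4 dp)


Mass = 255.5*1.02/1000 = 0.26061 kg
Cost = 0.26061 * 491.7 = 128.1419 $


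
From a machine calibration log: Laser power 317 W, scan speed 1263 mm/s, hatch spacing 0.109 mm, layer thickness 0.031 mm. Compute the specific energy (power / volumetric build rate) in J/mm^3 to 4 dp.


Build rate = 1263 * 0.109 * 0.031 = 4.267677 mm^3/s
SE = 317 / 4.267677 = 74.2793 J/mm^3


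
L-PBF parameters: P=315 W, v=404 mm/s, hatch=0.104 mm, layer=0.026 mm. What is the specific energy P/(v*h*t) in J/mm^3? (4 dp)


Build rate = 404 * 0.104 * 0.026 = 1.092416 mm^3/s
SE = 315 / 1.092416 = 288.3517 J/mm^3


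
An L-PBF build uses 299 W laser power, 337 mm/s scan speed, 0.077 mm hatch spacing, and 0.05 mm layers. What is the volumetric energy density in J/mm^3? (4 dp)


E = 299 / (337*0.077*0.05) = 230.452 J/mm^3


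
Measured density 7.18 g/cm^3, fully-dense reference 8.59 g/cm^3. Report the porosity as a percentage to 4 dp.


Porosity = (1-7.18/8.59)*100 = 16.4144 %


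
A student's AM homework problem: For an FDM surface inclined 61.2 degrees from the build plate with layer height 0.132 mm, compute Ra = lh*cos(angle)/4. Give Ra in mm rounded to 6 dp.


Ra = 0.132 * cos(61.2) / 4 = 0.015898 mm


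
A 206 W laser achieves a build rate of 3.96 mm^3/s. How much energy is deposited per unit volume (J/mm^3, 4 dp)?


SE = 206 / 3.96 = 52.0202 J/mm^3


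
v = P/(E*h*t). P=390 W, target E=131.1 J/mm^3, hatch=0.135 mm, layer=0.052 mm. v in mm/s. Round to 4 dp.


v = 390 / (131.1*0.135*0.052) = 423.7647 mm/s


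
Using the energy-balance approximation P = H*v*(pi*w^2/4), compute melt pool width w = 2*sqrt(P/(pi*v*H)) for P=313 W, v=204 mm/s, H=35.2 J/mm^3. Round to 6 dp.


w = 2*sqrt(313/(pi*204*35.2)) = 0.235581 mm


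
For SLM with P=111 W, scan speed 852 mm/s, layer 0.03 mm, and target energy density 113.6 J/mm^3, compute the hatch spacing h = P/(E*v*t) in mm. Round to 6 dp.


h = 111 / (113.6*852*0.03) = 0.038228 mm


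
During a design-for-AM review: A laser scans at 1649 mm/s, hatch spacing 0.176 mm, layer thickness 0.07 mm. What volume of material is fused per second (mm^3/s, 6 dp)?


Rate = 1649 * 0.176 * 0.07 = 20.31568 mm^3/s


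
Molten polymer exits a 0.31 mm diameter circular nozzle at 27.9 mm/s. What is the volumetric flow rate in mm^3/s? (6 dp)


A = pi*(0.31/2)^2 = 0.07547676 mm^2
Q = 0.07547676 * 27.9 = 2.105802 mm^3/s


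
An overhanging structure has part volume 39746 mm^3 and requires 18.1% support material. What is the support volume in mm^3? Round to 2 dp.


V_support = 39746 * 0.181 = 7194.03 mm^3


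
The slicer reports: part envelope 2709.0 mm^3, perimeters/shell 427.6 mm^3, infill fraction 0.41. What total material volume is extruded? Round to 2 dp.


V_infill = (2709.0 - 427.6) * 0.41 = 935.37
V_total = 427.6 + 935.37 = 1362.97 mm^3


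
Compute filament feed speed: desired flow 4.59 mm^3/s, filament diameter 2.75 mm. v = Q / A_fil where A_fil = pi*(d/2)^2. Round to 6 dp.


A = pi*(2.75/2)^2 = 5.939574
v = 4.59 / 5.939574 = 0.772783 mm/s


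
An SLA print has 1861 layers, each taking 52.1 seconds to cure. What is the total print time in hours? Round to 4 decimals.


t = 1861 * 52.1 / 3600 = 26.9328 hrs


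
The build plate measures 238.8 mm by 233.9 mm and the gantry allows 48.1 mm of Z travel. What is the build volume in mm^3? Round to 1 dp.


V = 238.8 * 233.9 * 48.1 = 2686640.9 mm^3


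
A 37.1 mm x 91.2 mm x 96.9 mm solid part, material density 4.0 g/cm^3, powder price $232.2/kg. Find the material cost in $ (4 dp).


V = 37.1 * 91.2 * 96.9 = 327863.088 mm^3 = 327.863088 cm^3
Mass = 327.863088 * 4.0 / 1000 = 1.31145235 kg
Cost = 1.31145235 * 232.2 = 304.5192 $


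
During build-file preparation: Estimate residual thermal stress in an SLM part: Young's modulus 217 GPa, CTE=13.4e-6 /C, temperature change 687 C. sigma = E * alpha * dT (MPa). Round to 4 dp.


sigma = 217*1000 * 13.4e-6 * 687 = 1997.6586 MPa


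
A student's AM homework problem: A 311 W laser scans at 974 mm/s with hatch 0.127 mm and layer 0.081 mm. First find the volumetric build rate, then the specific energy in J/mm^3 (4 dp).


Build rate = 974 * 0.127 * 0.081 = 10.019538 mm^3/s
SE = 311 / 10.019538 = 31.0394 J/mm^3


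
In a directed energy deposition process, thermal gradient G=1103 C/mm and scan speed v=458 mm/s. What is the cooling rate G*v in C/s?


CR = 1103 * 458 = 505174 C/s


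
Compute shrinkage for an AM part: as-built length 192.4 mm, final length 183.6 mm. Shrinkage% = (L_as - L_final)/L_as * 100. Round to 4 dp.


Shrinkage = ((192.4-183.6)/192.4)*100 = 4.5738 %


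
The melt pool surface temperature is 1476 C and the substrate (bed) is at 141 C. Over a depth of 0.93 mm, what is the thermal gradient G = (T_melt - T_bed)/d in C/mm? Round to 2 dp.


G = (1476-141)/0.93 = 1435.48 C/mm


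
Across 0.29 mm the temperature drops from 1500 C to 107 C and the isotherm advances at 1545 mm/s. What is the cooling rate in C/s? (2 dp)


G = (1500-107)/0.29 = 4803.44827586 C/mm
CR = 4803.44827586 * 1545 = 7421327.59 C/s


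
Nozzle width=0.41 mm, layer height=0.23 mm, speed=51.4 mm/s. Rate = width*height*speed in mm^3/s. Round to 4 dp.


Rate = 0.41 * 0.23 * 51.4 = 4.847 mm^3/s


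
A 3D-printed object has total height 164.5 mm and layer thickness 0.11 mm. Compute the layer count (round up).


Layers = ceil(164.5/0.11) = 1496


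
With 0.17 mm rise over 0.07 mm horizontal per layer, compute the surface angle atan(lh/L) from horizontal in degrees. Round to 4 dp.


angle = atan(0.17/0.07) = 67.6199 degrees


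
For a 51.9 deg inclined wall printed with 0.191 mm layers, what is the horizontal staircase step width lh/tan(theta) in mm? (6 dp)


step = 0.191 / tan(51.9) = 0.149763 mm


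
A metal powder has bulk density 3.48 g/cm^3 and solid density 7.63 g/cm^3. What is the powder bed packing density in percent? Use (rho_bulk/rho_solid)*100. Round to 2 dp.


Packing = (3.48/7.63)*100 = 45.61 %


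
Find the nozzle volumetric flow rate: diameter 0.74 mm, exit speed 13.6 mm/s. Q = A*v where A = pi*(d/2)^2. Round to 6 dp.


A = pi*(0.74/2)^2 = 0.43008403 mm^2
Q = 0.43008403 * 13.6 = 5.849143 mm^3/s


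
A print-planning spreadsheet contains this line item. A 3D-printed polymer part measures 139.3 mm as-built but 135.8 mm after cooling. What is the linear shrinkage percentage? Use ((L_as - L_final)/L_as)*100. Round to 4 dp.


Shrinkage = ((139.3-135.8)/139.3)*100 = 2.5126 %


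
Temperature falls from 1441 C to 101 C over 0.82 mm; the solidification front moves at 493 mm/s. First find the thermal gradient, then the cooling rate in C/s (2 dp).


G = (1441-101)/0.82 = 1634.14634146 C/mm
CR = 1634.14634146 * 493 = 805634.15 C/s


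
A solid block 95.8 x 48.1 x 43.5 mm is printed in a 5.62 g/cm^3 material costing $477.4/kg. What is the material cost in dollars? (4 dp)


V = 95.8 * 48.1 * 43.5 = 200447.13 mm^3 = 200.44713 cm^3
Mass = 200.44713 * 5.62 / 1000 = 1.12651287 kg
Cost = 1.12651287 * 477.4 = 537.7972 $


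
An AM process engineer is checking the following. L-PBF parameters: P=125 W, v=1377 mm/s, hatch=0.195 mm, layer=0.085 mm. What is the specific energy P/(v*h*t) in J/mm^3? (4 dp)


Build rate = 1377 * 0.195 * 0.085 = 22.823775 mm^3/s
SE = 125 / 22.823775 = 5.4767 J/mm^3


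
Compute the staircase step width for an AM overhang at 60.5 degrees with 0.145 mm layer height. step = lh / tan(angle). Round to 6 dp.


step = 0.145 / tan(60.5) = 0.082037 mm


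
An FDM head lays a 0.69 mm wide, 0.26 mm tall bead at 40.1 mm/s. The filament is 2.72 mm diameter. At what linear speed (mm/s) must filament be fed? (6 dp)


Q = 0.69 * 0.26 * 40.1 = 7.19394 mm^3/s
A_fil = pi*(2.72/2)^2 = 5.81068977 mm^2
v_feed = 7.19394 / 5.81068977 = 1.238053 mm/s


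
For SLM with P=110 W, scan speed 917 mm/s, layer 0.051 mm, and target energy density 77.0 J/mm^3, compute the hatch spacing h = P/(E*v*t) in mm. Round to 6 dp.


h = 110 / (77.0*917*0.051) = 0.030547 mm


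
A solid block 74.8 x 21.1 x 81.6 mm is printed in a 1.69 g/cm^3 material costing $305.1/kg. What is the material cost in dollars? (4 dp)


V = 74.8 * 21.1 * 81.6 = 128787.648 mm^3 = 128.787648 cm^3
Mass = 128.787648 * 1.69 / 1000 = 0.21765113 kg
Cost = 0.21765113 * 305.1 = 66.4054 $


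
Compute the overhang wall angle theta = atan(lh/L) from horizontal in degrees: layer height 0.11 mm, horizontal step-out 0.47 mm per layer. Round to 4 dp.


angle = atan(0.11/0.47) = 13.1726 degrees


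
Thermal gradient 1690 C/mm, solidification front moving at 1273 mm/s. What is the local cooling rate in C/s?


CR = 1690 * 1273 = 2151370 C/s


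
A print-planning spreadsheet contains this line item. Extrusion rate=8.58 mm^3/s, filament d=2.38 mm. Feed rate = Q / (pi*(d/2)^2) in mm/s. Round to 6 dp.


A = pi*(2.38/2)^2 = 4.448809
v = 8.58 / 4.448809 = 1.928606 mm/s


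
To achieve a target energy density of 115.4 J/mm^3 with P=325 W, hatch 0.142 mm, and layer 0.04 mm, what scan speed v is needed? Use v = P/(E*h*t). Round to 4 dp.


v = 325 / (115.4*0.142*0.04) = 495.8259 mm/s


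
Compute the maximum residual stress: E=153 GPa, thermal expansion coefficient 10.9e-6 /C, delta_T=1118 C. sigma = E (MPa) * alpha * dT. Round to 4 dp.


sigma = 153*1000 * 10.9e-6 * 1118 = 1864.4886 MPa


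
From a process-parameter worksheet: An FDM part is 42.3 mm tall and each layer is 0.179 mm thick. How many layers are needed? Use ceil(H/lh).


Layers = ceil(42.3/0.179) = 237


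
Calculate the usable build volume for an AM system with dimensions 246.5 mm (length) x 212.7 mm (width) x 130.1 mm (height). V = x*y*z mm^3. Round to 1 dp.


V = 246.5 * 212.7 * 130.1 = 6821214.6 mm^3


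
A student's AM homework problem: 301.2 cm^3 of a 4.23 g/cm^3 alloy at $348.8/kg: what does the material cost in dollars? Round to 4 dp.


Mass = 301.2*4.23/1000 = 1.274076 kg
Cost = 1.274076 * 348.8 = 444.3977 $


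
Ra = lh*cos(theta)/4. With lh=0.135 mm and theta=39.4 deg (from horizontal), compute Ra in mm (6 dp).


Ra = 0.135 * cos(39.4) / 4 = 0.02608 mm


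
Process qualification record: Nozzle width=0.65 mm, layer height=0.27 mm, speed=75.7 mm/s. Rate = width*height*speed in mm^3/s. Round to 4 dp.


Rate = 0.65 * 0.27 * 75.7 = 13.2854 mm^3/s


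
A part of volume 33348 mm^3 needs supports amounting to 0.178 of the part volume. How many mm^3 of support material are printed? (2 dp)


V_support = 33348 * 0.178 = 5935.94 mm^3


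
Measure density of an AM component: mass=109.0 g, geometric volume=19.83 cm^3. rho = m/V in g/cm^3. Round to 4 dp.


rho = 109.0 / 19.83 = 5.4967 g/cm^3


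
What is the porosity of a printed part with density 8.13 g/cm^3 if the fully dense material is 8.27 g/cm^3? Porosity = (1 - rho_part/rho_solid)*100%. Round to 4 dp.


Porosity = (1-8.13/8.27)*100 = 1.6929 %


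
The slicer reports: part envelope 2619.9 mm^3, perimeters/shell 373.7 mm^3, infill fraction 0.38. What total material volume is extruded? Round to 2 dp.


V_infill = (2619.9 - 373.7) * 0.38 = 853.56
V_total = 373.7 + 853.56 = 1227.26 mm^3


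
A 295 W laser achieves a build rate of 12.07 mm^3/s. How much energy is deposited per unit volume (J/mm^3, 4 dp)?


SE = 295 / 12.07 = 24.4408 J/mm^3


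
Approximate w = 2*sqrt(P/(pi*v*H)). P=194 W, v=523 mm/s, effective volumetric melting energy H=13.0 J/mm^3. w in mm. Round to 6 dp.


w = 2*sqrt(194/(pi*523*13.0)) = 0.190605 mm


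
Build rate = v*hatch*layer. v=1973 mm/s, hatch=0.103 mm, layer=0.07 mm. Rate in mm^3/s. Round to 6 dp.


Rate = 1973 * 0.103 * 0.07 = 14.22533 mm^3/s


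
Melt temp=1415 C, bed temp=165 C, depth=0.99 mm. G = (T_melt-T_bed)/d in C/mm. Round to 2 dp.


G = (1415-165)/0.99 = 1262.63 C/mm


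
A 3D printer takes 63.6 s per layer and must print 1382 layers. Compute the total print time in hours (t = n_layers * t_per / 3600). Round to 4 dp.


t = 1382 * 63.6 / 3600 = 24.4153 hrs


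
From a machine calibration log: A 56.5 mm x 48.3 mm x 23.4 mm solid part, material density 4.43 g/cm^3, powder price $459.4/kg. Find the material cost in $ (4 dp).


V = 56.5 * 48.3 * 23.4 = 63857.43 mm^3 = 63.85743 cm^3
Mass = 63.85743 * 4.43 / 1000 = 0.28288841 kg
Cost = 0.28288841 * 459.4 = 129.9589 $


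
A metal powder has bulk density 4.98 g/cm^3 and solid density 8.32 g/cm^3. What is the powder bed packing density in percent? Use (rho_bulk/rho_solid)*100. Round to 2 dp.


Packing = (4.98/8.32)*100 = 59.86 %


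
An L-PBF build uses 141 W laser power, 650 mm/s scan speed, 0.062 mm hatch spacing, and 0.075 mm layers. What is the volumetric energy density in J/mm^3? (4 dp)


E = 141 / (650*0.062*0.075) = 46.6501 J/mm^3


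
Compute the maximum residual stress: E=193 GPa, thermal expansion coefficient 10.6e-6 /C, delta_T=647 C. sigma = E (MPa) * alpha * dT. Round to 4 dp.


sigma = 193*1000 * 10.6e-6 * 647 = 1323.6326 MPa


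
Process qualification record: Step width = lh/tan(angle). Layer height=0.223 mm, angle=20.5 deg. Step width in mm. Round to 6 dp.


step = 0.223 / tan(20.5) = 0.596441 mm


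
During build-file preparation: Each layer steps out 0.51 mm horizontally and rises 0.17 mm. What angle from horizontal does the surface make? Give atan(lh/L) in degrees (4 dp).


angle = atan(0.17/0.51) = 18.4349 degrees


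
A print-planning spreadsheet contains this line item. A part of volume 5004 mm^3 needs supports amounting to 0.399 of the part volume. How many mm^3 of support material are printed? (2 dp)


V_support = 5004 * 0.399 = 1996.6 mm^3


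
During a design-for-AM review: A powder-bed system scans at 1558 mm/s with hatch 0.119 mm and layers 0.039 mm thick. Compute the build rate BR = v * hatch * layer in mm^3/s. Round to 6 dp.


Rate = 1558 * 0.119 * 0.039 = 7.230678 mm^3/s


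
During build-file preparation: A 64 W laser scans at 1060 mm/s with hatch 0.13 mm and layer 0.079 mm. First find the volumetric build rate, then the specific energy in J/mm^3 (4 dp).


Build rate = 1060 * 0.13 * 0.079 = 10.8862 mm^3/s
SE = 64 / 10.8862 = 5.879 J/mm^3


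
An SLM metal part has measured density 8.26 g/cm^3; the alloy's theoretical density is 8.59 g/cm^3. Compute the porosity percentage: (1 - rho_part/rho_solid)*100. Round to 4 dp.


Porosity = (1-8.26/8.59)*100 = 3.8417 %


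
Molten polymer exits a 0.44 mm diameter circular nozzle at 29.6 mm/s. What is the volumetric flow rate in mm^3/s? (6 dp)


A = pi*(0.44/2)^2 = 0.15205308 mm^2
Q = 0.15205308 * 29.6 = 4.500771 mm^3/s


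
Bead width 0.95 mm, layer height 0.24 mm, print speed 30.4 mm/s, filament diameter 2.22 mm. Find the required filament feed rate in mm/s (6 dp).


Q = 0.95 * 0.24 * 30.4 = 6.9312 mm^3/s
A_fil = pi*(2.22/2)^2 = 3.87075631 mm^2
v_feed = 6.9312 / 3.87075631 = 1.790658 mm/s


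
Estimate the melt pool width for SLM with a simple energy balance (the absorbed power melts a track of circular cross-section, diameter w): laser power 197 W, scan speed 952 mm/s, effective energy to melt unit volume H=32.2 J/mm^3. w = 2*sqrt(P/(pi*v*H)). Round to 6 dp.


w = 2*sqrt(197/(pi*952*32.2)) = 0.090457 mm


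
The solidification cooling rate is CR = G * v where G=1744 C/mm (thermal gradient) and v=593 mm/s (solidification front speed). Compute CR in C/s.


CR = 1744 * 593 = 1034192 C/s


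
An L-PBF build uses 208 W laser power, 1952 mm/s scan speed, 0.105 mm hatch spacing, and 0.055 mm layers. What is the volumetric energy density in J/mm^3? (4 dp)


E = 208 / (1952*0.105*0.055) = 18.4515 J/mm^3


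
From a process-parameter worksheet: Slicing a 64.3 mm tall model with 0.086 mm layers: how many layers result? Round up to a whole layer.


Layers = ceil(64.3/0.086) = 748


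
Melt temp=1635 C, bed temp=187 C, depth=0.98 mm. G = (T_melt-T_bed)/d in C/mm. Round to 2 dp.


G = (1635-187)/0.98 = 1477.55 C/mm


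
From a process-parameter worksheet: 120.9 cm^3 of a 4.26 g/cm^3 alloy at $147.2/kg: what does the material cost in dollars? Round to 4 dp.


Mass = 120.9*4.26/1000 = 0.515034 kg
Cost = 0.515034 * 147.2 = 75.813 $


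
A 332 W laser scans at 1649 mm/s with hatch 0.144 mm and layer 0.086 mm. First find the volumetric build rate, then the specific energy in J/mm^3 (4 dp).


Build rate = 1649 * 0.144 * 0.086 = 20.421216 mm^3/s
SE = 332 / 20.421216 = 16.2576 J/mm^3


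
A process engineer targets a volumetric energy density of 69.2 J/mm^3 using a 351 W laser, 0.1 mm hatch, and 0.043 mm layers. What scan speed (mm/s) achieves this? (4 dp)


v = 351 / (69.2*0.1*0.043) = 1179.594 mm/s


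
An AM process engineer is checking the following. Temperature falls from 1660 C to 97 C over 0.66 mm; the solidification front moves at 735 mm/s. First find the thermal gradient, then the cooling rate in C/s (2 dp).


G = (1660-97)/0.66 = 2368.18181818 C/mm
CR = 2368.18181818 * 735 = 1740613.64 C/s


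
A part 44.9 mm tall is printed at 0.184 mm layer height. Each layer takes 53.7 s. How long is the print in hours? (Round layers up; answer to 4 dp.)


Layers = ceil(44.9/0.184) = 245
t = 245 * 53.7 / 3600 = 3.6546 hrs


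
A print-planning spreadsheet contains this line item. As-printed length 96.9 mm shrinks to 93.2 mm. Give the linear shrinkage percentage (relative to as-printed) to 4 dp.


Shrinkage = ((96.9-93.2)/96.9)*100 = 3.8184 %


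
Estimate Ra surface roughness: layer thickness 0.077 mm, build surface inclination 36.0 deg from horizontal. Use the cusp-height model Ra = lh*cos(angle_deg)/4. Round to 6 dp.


Ra = 0.077 * cos(36.0) / 4 = 0.015574 mm


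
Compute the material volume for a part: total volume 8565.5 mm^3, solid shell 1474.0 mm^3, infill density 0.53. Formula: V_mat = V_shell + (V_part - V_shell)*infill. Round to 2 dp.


V_infill = (8565.5 - 1474.0) * 0.53 = 3758.5
V_total = 1474.0 + 3758.5 = 5232.5 mm^3


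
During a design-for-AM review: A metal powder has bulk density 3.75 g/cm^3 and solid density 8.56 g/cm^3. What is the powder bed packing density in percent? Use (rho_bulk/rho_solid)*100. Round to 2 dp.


Packing = (3.75/8.56)*100 = 43.81 %


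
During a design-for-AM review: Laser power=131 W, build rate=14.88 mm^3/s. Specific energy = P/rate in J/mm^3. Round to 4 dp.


SE = 131 / 14.88 = 8.8038 J/mm^3


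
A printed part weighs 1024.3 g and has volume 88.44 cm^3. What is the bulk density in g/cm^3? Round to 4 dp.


rho = 1024.3 / 88.44 = 11.5819 g/cm^3


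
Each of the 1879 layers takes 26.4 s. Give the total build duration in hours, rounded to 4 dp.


t = 1879 * 26.4 / 3600 = 13.7793 hrs


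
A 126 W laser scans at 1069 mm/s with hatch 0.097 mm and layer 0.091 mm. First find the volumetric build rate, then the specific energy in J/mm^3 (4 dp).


Build rate = 1069 * 0.097 * 0.091 = 9.436063 mm^3/s
SE = 126 / 9.436063 = 13.353 J/mm^3


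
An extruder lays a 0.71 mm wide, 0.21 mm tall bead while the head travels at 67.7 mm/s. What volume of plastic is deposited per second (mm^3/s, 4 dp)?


Rate = 0.71 * 0.21 * 67.7 = 10.0941 mm^3/s


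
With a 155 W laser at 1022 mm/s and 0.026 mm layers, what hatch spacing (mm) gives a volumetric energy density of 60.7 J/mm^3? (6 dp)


h = 155 / (60.7*1022*0.026) = 0.096099 mm


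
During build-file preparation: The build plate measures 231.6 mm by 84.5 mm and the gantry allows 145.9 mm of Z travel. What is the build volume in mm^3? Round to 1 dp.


V = 231.6 * 84.5 * 145.9 = 2855292.2 mm^3


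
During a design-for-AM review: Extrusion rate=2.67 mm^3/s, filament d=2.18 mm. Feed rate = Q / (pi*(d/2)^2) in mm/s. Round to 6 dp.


A = pi*(2.18/2)^2 = 3.732526
v = 2.67 / 3.732526 = 0.715333 mm/s


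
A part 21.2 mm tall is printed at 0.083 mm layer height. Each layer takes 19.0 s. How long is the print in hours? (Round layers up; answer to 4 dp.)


Layers = ceil(21.2/0.083) = 256
t = 256 * 19.0 / 3600 = 1.3511 hrs


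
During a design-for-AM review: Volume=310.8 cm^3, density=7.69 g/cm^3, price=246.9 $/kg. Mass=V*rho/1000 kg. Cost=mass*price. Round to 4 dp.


Mass = 310.8*7.69/1000 = 2.390052 kg
Cost = 2.390052 * 246.9 = 590.1038 $


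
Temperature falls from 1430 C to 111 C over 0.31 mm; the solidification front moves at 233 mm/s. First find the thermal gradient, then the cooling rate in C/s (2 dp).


G = (1430-111)/0.31 = 4254.83870968 C/mm
CR = 4254.83870968 * 233 = 991377.42 C/s


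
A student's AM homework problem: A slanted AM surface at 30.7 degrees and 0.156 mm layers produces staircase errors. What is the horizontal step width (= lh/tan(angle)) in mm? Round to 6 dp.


step = 0.156 / tan(30.7) = 0.262734 mm


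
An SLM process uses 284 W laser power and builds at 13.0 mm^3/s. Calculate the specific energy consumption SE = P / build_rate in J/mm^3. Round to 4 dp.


SE = 284 / 13.0 = 21.8462 J/mm^3


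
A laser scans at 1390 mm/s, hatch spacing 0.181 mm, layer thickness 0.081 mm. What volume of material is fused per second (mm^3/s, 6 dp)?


Rate = 1390 * 0.181 * 0.081 = 20.37879 mm^3/s


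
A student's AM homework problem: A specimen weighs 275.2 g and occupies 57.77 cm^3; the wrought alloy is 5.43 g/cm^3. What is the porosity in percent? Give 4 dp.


rho_part = 275.2 / 57.77 = 4.76371819 g/cm^3
Porosity = (1 - 4.76371819/5.43)*100 = 12.2704 %


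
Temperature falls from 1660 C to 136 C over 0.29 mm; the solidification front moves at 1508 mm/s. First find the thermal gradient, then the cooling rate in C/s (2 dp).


G = (1660-136)/0.29 = 5255.17241379 C/mm
CR = 5255.17241379 * 1508 = 7924800.0 C/s


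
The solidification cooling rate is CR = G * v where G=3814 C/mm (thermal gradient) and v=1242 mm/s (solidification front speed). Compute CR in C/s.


CR = 3814 * 1242 = 4736988 C/s


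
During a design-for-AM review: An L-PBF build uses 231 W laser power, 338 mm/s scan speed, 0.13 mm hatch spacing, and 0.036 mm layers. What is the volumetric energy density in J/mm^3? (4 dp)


E = 231 / (338*0.13*0.036) = 146.0325 J/mm^3


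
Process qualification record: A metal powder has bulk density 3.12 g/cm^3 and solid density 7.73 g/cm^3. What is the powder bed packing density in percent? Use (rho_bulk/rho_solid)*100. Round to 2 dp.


Packing = (3.12/7.73)*100 = 40.36 %


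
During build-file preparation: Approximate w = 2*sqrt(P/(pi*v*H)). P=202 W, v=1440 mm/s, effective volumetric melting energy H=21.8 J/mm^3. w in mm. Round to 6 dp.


w = 2*sqrt(202/(pi*1440*21.8)) = 0.090515 mm


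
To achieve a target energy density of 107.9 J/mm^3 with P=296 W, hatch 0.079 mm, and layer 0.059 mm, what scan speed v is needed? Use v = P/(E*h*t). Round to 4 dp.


v = 296 / (107.9*0.079*0.059) = 588.5606 mm/s


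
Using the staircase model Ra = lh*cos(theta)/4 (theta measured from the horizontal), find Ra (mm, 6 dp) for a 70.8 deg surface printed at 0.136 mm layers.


Ra = 0.136 * cos(70.8) / 4 = 0.011181 mm


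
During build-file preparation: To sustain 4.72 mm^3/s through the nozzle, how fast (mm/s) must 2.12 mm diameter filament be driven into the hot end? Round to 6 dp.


A = pi*(2.12/2)^2 = 3.529894
v = 4.72 / 3.529894 = 1.337151 mm/s


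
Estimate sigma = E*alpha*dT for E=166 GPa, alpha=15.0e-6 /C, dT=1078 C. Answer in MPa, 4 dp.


sigma = 166*1000 * 15.0e-6 * 1078 = 2684.22 MPa


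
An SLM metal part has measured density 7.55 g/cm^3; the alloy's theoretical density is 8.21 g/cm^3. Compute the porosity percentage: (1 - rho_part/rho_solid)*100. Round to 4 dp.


Porosity = (1-7.55/8.21)*100 = 8.039 %


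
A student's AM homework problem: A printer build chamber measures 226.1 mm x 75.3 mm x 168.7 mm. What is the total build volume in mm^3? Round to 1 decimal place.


V = 226.1 * 75.3 * 168.7 = 2872173.2 mm^3


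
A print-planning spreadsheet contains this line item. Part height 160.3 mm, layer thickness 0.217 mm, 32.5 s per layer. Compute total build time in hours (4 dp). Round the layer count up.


Layers = ceil(160.3/0.217) = 739
t = 739 * 32.5 / 3600 = 6.6715 hrs
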